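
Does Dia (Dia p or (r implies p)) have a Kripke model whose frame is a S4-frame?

Satisfiable

1. Dia (Dia p or (r implies p)), u
2. Dia p or (r implies p), v   [Dia-rule on 1: fresh world v, uRv]
3. r implies p, v   [or-rule on 2 (branches; this branch)]
4. p, v   [implies-rule on 3 (branches; this branch)]
Accessibility: uRu, uRv, vRv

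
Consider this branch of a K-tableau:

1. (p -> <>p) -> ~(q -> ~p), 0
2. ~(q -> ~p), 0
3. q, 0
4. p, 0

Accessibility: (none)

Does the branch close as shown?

No atom appears with both signs at the same world.

No, open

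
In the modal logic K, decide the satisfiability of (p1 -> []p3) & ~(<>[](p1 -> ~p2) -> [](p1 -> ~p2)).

1. (p1 -> []p3) & ~(<>[](p1 -> ~p2) -> [](p1 -> ~p2)), w0
2. p1 -> []p3, w0
3. ~(<>[](p1 -> ~p2) -> [](p1 -> ~p2)), w0
4. <>[](p1 -> ~p2), w0
5. ~[](p1 -> ~p2), w0
6. []p3, w0
7. [](p1 -> ~p2), w1
8. p3, w1
9. ~(p1 -> ~p2), w2
10. p1, w2
11. p2, w2
12. p3, w2
Accessibility: w0Rw1, w0Rw2

Satisfiable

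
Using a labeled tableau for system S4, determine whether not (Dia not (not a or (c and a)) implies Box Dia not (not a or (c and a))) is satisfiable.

Yes, satisfiable

1. not (Dia not (not a or (c and a)) implies Box Dia not (not a or (c and a))), u
2. Dia not (not a or (c and a)), u
3. not Box Dia not (not a or (c and a)), u
4. not (not a or (c and a)), v
5. a, v
6. not (c and a), v
7. not c, v
8. not Dia not (not a or (c and a)), w
9. not a or (c and a), w
10. c and a, w
11. c, w
12. a, w
Accessibility: uRu, uRv, uRw, vRv, wRw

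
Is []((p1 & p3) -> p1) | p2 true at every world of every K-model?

Yes, valid

Tableau for the negation ~([]((p1 & p3) -> p1) | p2):
1. ~([]((p1 & p3) -> p1) | p2), 0
2. ~[]((p1 & p3) -> p1), 0
3. ~p2, 0
4. ~((p1 & p3) -> p1), 1
5. p1 & p3, 1
6. ~p1, 1
7. p1, 1
8. p3, 1
Accessibility: 0R1
Branch closes: p1 and ~p1 both at 1.
All branches of the negation close; one closing branch shown above.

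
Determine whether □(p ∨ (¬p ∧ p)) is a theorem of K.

No, not valid

Tableau for the negation ¬□(p ∨ (¬p ∧ p)):
1. ¬□(p ∨ (¬p ∧ p)), u
2. ¬(p ∨ (¬p ∧ p)), v
3. ¬p, v
4. ¬(¬p ∧ p), v
Accessibility: uRv
The negation has an open branch (countermodel exists).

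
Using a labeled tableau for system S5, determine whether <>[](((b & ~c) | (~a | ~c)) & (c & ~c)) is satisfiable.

Unsatisfiable

1. <>[](((b & ~c) | (~a | ~c)) & (c & ~c)), 0
2. [](((b & ~c) | (~a | ~c)) & (c & ~c)), 1
3. ((b & ~c) | (~a | ~c)) & (c & ~c), 0
4. (b & ~c) | (~a | ~c), 0
5. c & ~c, 0
6. c, 0
7. ~c, 0
Accessibility: 0R0, 0R1, 1R0, 1R1
Branch closes: c and ~c both at 0.
Every branch closes; the branch above is one of them.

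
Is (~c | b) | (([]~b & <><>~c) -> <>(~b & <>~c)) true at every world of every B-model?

Valid

Tableau for the negation ~((~c | b) | (([]~b & <><>~c) -> <>(~b & <>~c))):
1. ~((~c | b) | (([]~b & <><>~c) -> <>(~b & <>~c))), w0
2. ~(~c | b), w0
3. ~(([]~b & <><>~c) -> <>(~b & <>~c)), w0
4. c, w0
5. ~b, w0
6. []~b & <><>~c, w0
7. ~<>(~b & <>~c), w0
8. []~b, w0
9. <><>~c, w0
10. ~(~b & <>~c), w0
11. ~<>~c, w0
12. <>~c, w1
13. ~(~b & <>~c), w1
14. ~b, w1
15. c, w1
16. ~<>~c, w1
17. ~c, w2
18. c, w2
Accessibility: w0Rw0, w0Rw1, w1Rw0, w1Rw1, w1Rw2, w2Rw1, w2Rw2
Branch closes: c and ~c both at w2.
All branches of the negation close; one closing branch shown above.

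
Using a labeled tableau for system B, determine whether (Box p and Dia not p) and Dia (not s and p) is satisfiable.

1. (Box p and Dia not p) and Dia (not s and p), u
2. Box p and Dia not p, u   [and-rule on 1]
3. Dia (not s and p), u   [and-rule on 1]
4. Box p, u   [and-rule on 2]
5. Dia not p, u   [and-rule on 2]
6. p, u   [Box-rule on 4 via uRu]
7. not s and p, v   [Dia-rule on 3: fresh world v, uRv]
8. not s, v   [and-rule on 7]
9. p, v   [and-rule on 7]
10. not p, w   [Dia-rule on 5: fresh world w, uRw]
11. p, w   [Box-rule on 4 via uRw]
Accessibility: uRu, uRv, uRw, vRu, vRv, wRu, wRw
Branch closes: p and not p both at w.
All branches of the tableau close; one closing branch shown above.

No, unsatisfiable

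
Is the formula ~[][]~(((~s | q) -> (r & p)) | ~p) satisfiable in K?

1. ~[][]~(((~s | q) -> (r & p)) | ~p), u
2. ~[]~(((~s | q) -> (r & p)) | ~p), v
3. ((~s | q) -> (r & p)) | ~p, w
4. ~p, w
Accessibility: uRv, vRw

Satisfiable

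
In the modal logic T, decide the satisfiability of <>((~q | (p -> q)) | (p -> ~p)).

1. <>((~q | (p -> q)) | (p -> ~p)), 0
2. (~q | (p -> q)) | (p -> ~p), 1
3. p -> ~p, 1
4. ~p, 1
Accessibility: 0R0, 0R1, 1R1

Satisfiable (open branch found)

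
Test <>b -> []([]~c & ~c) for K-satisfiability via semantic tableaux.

Yes, satisfiable

1. <>b -> []([]~c & ~c), w0
2. []([]~c & ~c), w0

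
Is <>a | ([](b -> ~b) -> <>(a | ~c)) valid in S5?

Invalid (countermodel exists)

Tableau for the negation ~(<>a | ([](b -> ~b) -> <>(a | ~c))):
1. ~(<>a | ([](b -> ~b) -> <>(a | ~c))), 0
2. ~<>a, 0   [~|-rule on 1]
3. ~([](b -> ~b) -> <>(a | ~c)), 0   [~|-rule on 1]
4. [](b -> ~b), 0   [~->-rule on 3]
5. ~<>(a | ~c), 0   [~->-rule on 3]
6. ~a, 0   [~<>-rule on 2 via 0R0]
7. b -> ~b, 0   [[]-rule on 4 via 0R0]
8. ~(a | ~c), 0   [~<>-rule on 5 via 0R0]
9. c, 0   [~|-rule on 8]
10. ~b, 0   [->-rule on 7 (branches; this branch)]
Accessibility: 0R0
The negation has an open branch (countermodel exists).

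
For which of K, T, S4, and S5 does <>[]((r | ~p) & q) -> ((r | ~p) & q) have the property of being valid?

S4-tableau for the negation ~(<>[]((r | ~p) & q) -> ((r | ~p) & q)):
1. ~(<>[]((r | ~p) & q) -> ((r | ~p) & q)), w0
2. <>[]((r | ~p) & q), w0
3. ~((r | ~p) & q), w0
4. ~q, w0
5. []((r | ~p) & q), w1
6. (r | ~p) & q, w1
7. r | ~p, w1
8. q, w1
9. ~p, w1
Accessibility: w0Rw0, w0Rw1, w1Rw1
Complete open branch: countermodel on an S4-frame, so not valid in S4, nor in K, T (the same frame is also a K-frame and a T-frame).
S5-tableau for the negation ~(<>[]((r | ~p) & q) -> ((r | ~p) & q)):
1. ~(<>[]((r | ~p) & q) -> ((r | ~p) & q)), w0
2. <>[]((r | ~p) & q), w0
3. ~((r | ~p) & q), w0
4. ~(r | ~p), w0
5. ~r, w0
6. p, w0
7. []((r | ~p) & q), w1
8. (r | ~p) & q, w0
9. r | ~p, w0
10. q, w0
11. (r | ~p) & q, w1
12. r | ~p, w1
13. q, w1
14. ~p, w0
Accessibility: w0Rw0, w0Rw1, w1Rw0, w1Rw1
Branch closes: p and ~p both at w0.
Every branch closes (one shown): valid in S5.

S5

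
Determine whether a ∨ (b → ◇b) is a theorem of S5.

Valid in S5

Tableau for the negation ¬(a ∨ (b → ◇b)):
1. ¬(a ∨ (b → ◇b)), u
2. ¬a, u   [¬∨-rule on 1]
3. ¬(b → ◇b), u   [¬∨-rule on 1]
4. b, u   [¬→-rule on 3]
5. ¬◇b, u   [¬→-rule on 3]
6. ¬b, u   [¬◇-rule on 5 via uRu]
Accessibility: uRu
Branch closes: b and ¬b both at u.
Every branch of the negation's tableau closes; the branch above is one of them.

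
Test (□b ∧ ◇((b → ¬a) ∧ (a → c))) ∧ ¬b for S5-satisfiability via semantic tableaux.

Unsatisfiable

1. (□b ∧ ◇((b → ¬a) ∧ (a → c))) ∧ ¬b, u
2. □b ∧ ◇((b → ¬a) ∧ (a → c)), u
3. ¬b, u
4. □b, u
5. ◇((b → ¬a) ∧ (a → c)), u
6. b, u
Accessibility: uRu
Branch closes: b and ¬b both at u.
All branches of the tableau close; one closing branch shown above.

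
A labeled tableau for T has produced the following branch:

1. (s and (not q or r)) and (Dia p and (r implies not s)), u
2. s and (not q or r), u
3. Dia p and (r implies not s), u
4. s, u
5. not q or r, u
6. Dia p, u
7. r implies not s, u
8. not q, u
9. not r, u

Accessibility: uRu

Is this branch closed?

Not closed

There is no literal clash: for every atom and world, at most one sign appears.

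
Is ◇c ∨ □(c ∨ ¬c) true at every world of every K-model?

Yes, valid

Tableau for the negation ¬(◇c ∨ □(c ∨ ¬c)):
1. ¬(◇c ∨ □(c ∨ ¬c)), w0
2. ¬◇c, w0   [¬∨-rule on 1]
3. ¬□(c ∨ ¬c), w0   [¬∨-rule on 1]
4. ¬(c ∨ ¬c), w1   [¬□-rule on 3: fresh world w1, w0Rw1]
5. ¬c, w1   [¬∨-rule on 4]
6. c, w1   [¬∨-rule on 4]
Accessibility: w0Rw1
Branch closes: c and ¬c both at w1.
Every branch of the negation's tableau closes; the branch above is one of them.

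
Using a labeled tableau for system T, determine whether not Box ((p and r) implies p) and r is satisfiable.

1. not Box ((p and r) implies p) and r, 0
2. not Box ((p and r) implies p), 0   [and-rule on 1]
3. r, 0   [and-rule on 1]
4. not ((p and r) implies p), 1   [neg-Box-rule on 2: fresh world 1, 0R1]
5. p and r, 1   [neg-implies-rule on 4]
6. not p, 1   [neg-implies-rule on 4]
7. p, 1   [and-rule on 5]
8. r, 1   [and-rule on 5]
Accessibility: 0R0, 0R1, 1R1
Branch closes: p and not p both at 1.
Every branch closes; the branch above is one of them.

No, unsatisfiable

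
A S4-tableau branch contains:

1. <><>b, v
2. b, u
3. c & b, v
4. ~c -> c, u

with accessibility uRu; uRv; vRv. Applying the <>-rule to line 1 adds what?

a fresh world w with vRw, and <>b at w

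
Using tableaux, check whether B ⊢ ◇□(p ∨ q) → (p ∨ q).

Yes, valid

Tableau for the negation ¬(◇□(p ∨ q) → (p ∨ q)):
1. ¬(◇□(p ∨ q) → (p ∨ q)), 0
2. ◇□(p ∨ q), 0   [¬→-rule on 1]
3. ¬(p ∨ q), 0   [¬→-rule on 1]
4. ¬p, 0   [¬∨-rule on 3]
5. ¬q, 0   [¬∨-rule on 3]
6. □(p ∨ q), 1   [◇-rule on 2: fresh world 1, 0R1]
7. p ∨ q, 0   [□-rule on 6 via 1R0]
8. p ∨ q, 1   [□-rule on 6 via 1R1]
9. q, 0   [∨-rule on 7 (branches; this branch)]
Accessibility: 0R0, 0R1, 1R0, 1R1
Branch closes: q and ¬q both at 0.
All branches of the negation close; one closing branch shown above.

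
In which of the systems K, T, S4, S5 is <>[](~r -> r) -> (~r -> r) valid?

S5

S5-tableau for the negation ~(<>[](~r -> r) -> (~r -> r)):
1. ~(<>[](~r -> r) -> (~r -> r)), 0
2. <>[](~r -> r), 0
3. ~(~r -> r), 0
4. ~r, 0
5. [](~r -> r), 1
6. ~r -> r, 0
7. ~r -> r, 1
8. r, 0
Accessibility: 0R0, 0R1, 1R0, 1R1
Branch closes: r and ~r both at 0.
Every branch closes (one shown): valid in S5.
S4-tableau for the negation ~(<>[](~r -> r) -> (~r -> r)):
1. ~(<>[](~r -> r) -> (~r -> r)), 0
2. <>[](~r -> r), 0
3. ~(~r -> r), 0
4. ~r, 0
5. [](~r -> r), 1
6. ~r -> r, 1
7. r, 1
Accessibility: 0R0, 0R1, 1R1
Complete open branch: countermodel on an S4-frame, so not valid in S4, nor in K, T (the same frame is also a K-frame and a T-frame).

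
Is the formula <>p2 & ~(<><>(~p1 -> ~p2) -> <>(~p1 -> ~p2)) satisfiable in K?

Satisfiable

1. <>p2 & ~(<><>(~p1 -> ~p2) -> <>(~p1 -> ~p2)), w0
2. <>p2, w0
3. ~(<><>(~p1 -> ~p2) -> <>(~p1 -> ~p2)), w0
4. <><>(~p1 -> ~p2), w0
5. ~<>(~p1 -> ~p2), w0
6. p2, w1
7. ~(~p1 -> ~p2), w1
8. ~p1, w1
9. <>(~p1 -> ~p2), w2
10. ~(~p1 -> ~p2), w2
11. ~p1, w2
12. p2, w2
13. ~p1 -> ~p2, w3
14. ~p2, w3
Accessibility: w0Rw1, w0Rw2, w2Rw3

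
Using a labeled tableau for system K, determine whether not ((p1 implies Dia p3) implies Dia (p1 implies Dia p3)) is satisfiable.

Satisfiable

1. not ((p1 implies Dia p3) implies Dia (p1 implies Dia p3)), 0
2. p1 implies Dia p3, 0   [neg-implies-rule on 1]
3. not Dia (p1 implies Dia p3), 0   [neg-implies-rule on 1]
4. Dia p3, 0   [implies-rule on 2 (branches; this branch)]
5. p3, 1   [Dia-rule on 4: fresh world 1, 0R1]
6. not (p1 implies Dia p3), 1   [neg-Dia-rule on 3 via 0R1]
7. p1, 1   [neg-implies-rule on 6]
8. not Dia p3, 1   [neg-implies-rule on 6]
Accessibility: 0R1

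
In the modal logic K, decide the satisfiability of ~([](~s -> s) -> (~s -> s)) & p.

Satisfiable (open branch found)

1. ~([](~s -> s) -> (~s -> s)) & p, u
2. ~([](~s -> s) -> (~s -> s)), u   [&-rule on 1]
3. p, u   [&-rule on 1]
4. [](~s -> s), u   [~->-rule on 2]
5. ~(~s -> s), u   [~->-rule on 2]
6. ~s, u   [~->-rule on 5]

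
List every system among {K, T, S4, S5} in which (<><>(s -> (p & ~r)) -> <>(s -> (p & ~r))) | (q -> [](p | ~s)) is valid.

S4, S5

T-tableau for the negation ~((<><>(s -> (p & ~r)) -> <>(s -> (p & ~r))) | (q -> [](p | ~s))):
1. ~((<><>(s -> (p & ~r)) -> <>(s -> (p & ~r))) | (q -> [](p | ~s))), u
2. ~(<><>(s -> (p & ~r)) -> <>(s -> (p & ~r))), u
3. ~(q -> [](p | ~s)), u
4. <><>(s -> (p & ~r)), u
5. ~<>(s -> (p & ~r)), u
6. q, u
7. ~[](p | ~s), u
8. ~(s -> (p & ~r)), u
9. s, u
10. ~(p & ~r), u
11. r, u
12. <>(s -> (p & ~r)), v
13. ~(s -> (p & ~r)), v
14. s, v
15. ~(p & ~r), v
16. r, v
17. ~(p | ~s), w
18. ~p, w
19. s, w
20. ~(s -> (p & ~r)), w
21. ~(p & ~r), w
22. r, w
23. s -> (p & ~r), x
24. p & ~r, x
25. p, x
26. ~r, x
Accessibility: uRu, uRv, uRw, vRv, vRx, wRw, xRx
Complete open branch: countermodel on a T-frame, so not valid in T, nor in K (the same frame is also a K-frame).
S4-tableau for the negation ~((<><>(s -> (p & ~r)) -> <>(s -> (p & ~r))) | (q -> [](p | ~s))):
1. ~((<><>(s -> (p & ~r)) -> <>(s -> (p & ~r))) | (q -> [](p | ~s))), u
2. ~(<><>(s -> (p & ~r)) -> <>(s -> (p & ~r))), u
3. ~(q -> [](p | ~s)), u
4. <><>(s -> (p & ~r)), u
5. ~<>(s -> (p & ~r)), u
6. q, u
7. ~[](p | ~s), u
8. ~(s -> (p & ~r)), u
9. s, u
10. ~(p & ~r), u
11. r, u
12. <>(s -> (p & ~r)), v
13. ~(s -> (p & ~r)), v
14. s, v
15. ~(p & ~r), v
16. r, v
17. ~(p | ~s), w
18. ~p, w
19. s, w
20. ~(s -> (p & ~r)), w
21. ~(p & ~r), w
22. r, w
23. s -> (p & ~r), x
24. ~(s -> (p & ~r)), x
25. s, x
26. ~(p & ~r), x
27. p & ~r, x
28. p, x
29. ~r, x
30. r, x
Accessibility: uRu, uRv, uRw, uRx, vRv, vRx, wRw, xRx
Branch closes: r and ~r both at x.
Every branch closes (one shown): valid in S4, hence also in S5 (every theorem of S4 is a theorem of S5).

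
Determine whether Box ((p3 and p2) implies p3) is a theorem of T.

Tableau for the negation not Box ((p3 and p2) implies p3):
1. not Box ((p3 and p2) implies p3), 0
2. not ((p3 and p2) implies p3), 1
3. p3 and p2, 1
4. not p3, 1
5. p3, 1
6. p2, 1
Accessibility: 0R0, 0R1, 1R1
Branch closes: p3 and not p3 both at 1.
All branches of the negation close; one closing branch shown above.

Valid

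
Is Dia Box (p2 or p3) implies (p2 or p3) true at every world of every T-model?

Tableau for the negation not (Dia Box (p2 or p3) implies (p2 or p3)):
1. not (Dia Box (p2 or p3) implies (p2 or p3)), w0
2. Dia Box (p2 or p3), w0
3. not (p2 or p3), w0
4. not p2, w0
5. not p3, w0
6. Box (p2 or p3), w1
7. p2 or p3, w1
8. p3, w1
Accessibility: w0Rw0, w0Rw1, w1Rw1
The negation has an open branch (countermodel exists).

Invalid (countermodel exists)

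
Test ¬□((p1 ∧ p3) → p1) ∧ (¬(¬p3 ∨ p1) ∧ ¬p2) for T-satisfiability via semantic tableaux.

Unsatisfiable

1. ¬□((p1 ∧ p3) → p1) ∧ (¬(¬p3 ∨ p1) ∧ ¬p2), 0
2. ¬□((p1 ∧ p3) → p1), 0   [∧-rule on 1]
3. ¬(¬p3 ∨ p1) ∧ ¬p2, 0   [∧-rule on 1]
4. ¬(¬p3 ∨ p1), 0   [∧-rule on 3]
5. ¬p2, 0   [∧-rule on 3]
6. p3, 0   [¬∨-rule on 4]
7. ¬p1, 0   [¬∨-rule on 4]
8. ¬((p1 ∧ p3) → p1), 1   [¬□-rule on 2: fresh world 1, 0R1]
9. p1 ∧ p3, 1   [¬→-rule on 8]
10. ¬p1, 1   [¬→-rule on 8]
11. p1, 1   [∧-rule on 9]
12. p3, 1   [∧-rule on 9]
Accessibility: 0R0, 0R1, 1R1
Branch closes: p1 and ¬p1 both at 1.
(One branch shown.) All branches close.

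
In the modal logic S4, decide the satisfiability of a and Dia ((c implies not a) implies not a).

1. a and Dia ((c implies not a) implies not a), w0
2. a, w0   [and-rule on 1]
3. Dia ((c implies not a) implies not a), w0   [and-rule on 1]
4. (c implies not a) implies not a, w1   [Dia-rule on 3: fresh world w1, w0Rw1]
5. not a, w1   [implies-rule on 4 (branches; this branch)]
Accessibility: w0Rw0, w0Rw1, w1Rw1

Satisfiable (open branch found)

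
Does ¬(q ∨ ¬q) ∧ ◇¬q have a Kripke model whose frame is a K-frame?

Unsatisfiable (every branch closes)

1. ¬(q ∨ ¬q) ∧ ◇¬q, u
2. ¬(q ∨ ¬q), u   [∧-rule on 1]
3. ◇¬q, u   [∧-rule on 1]
4. ¬q, u   [¬∨-rule on 2]
5. q, u   [¬∨-rule on 2]
Branch closes: q and ¬q both at u.
(One branch shown.) All branches close.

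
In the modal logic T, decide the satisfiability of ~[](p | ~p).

Unsatisfiable

1. ~[](p | ~p), w0
2. ~(p | ~p), w1   [~[]-rule on 1: fresh world w1, w0Rw1]
3. ~p, w1   [~|-rule on 2]
4. p, w1   [~|-rule on 2]
Accessibility: w0Rw0, w0Rw1, w1Rw1
Branch closes: p and ~p both at w1.
(One branch shown.) All branches close.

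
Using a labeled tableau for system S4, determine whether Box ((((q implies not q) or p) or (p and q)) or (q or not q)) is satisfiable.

1. Box ((((q implies not q) or p) or (p and q)) or (q or not q)), 0
2. (((q implies not q) or p) or (p and q)) or (q or not q), 0   [Box-rule on 1 via 0R0]
3. q or not q, 0   [or-rule on 2 (branches; this branch)]
4. not q, 0   [or-rule on 3 (branches; this branch)]
Accessibility: 0R0

Yes, satisfiable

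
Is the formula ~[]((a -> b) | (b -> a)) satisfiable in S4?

1. ~[]((a -> b) | (b -> a)), w0
2. ~((a -> b) | (b -> a)), w1
3. ~(a -> b), w1
4. ~(b -> a), w1
5. a, w1
6. ~b, w1
7. b, w1
8. ~a, w1
Accessibility: w0Rw0, w0Rw1, w1Rw1
Branch closes: b and ~b both at w1.
(One branch shown.) All branches close.

Unsatisfiable (every branch closes)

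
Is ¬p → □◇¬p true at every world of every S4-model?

No, not valid

Tableau for the negation ¬(¬p → □◇¬p):
1. ¬(¬p → □◇¬p), 0
2. ¬p, 0
3. ¬□◇¬p, 0
4. ¬◇¬p, 1
5. p, 1
Accessibility: 0R0, 0R1, 1R1
The negation has an open branch (countermodel exists).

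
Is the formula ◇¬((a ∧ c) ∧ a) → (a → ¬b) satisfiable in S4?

1. ◇¬((a ∧ c) ∧ a) → (a → ¬b), w0
2. a → ¬b, w0
3. ¬b, w0
Accessibility: w0Rw0

Satisfiable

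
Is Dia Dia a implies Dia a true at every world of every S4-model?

Tableau for the negation not (Dia Dia a implies Dia a):
1. not (Dia Dia a implies Dia a), u
2. Dia Dia a, u
3. not Dia a, u
4. not a, u
5. Dia a, v
6. not a, v
7. a, w
8. not a, w
Accessibility: uRu, uRv, uRw, vRv, vRw, wRw
Branch closes: a and not a both at w.
Every branch of the negation's tableau closes; the branch above is one of them.

Yes, valid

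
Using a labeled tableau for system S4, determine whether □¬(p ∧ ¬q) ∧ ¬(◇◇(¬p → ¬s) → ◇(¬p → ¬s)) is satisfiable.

Unsatisfiable

1. □¬(p ∧ ¬q) ∧ ¬(◇◇(¬p → ¬s) → ◇(¬p → ¬s)), 0
2. □¬(p ∧ ¬q), 0
3. ¬(◇◇(¬p → ¬s) → ◇(¬p → ¬s)), 0
4. ◇◇(¬p → ¬s), 0
5. ¬◇(¬p → ¬s), 0
6. ¬(p ∧ ¬q), 0
7. ¬(¬p → ¬s), 0
8. ¬p, 0
9. s, 0
10. q, 0
11. ◇(¬p → ¬s), 1
12. ¬(p ∧ ¬q), 1
13. ¬(¬p → ¬s), 1
14. ¬p, 1
15. s, 1
16. q, 1
17. ¬p → ¬s, 2
18. ¬(p ∧ ¬q), 2
19. ¬(¬p → ¬s), 2
20. ¬p, 2
21. s, 2
22. ¬s, 2
Accessibility: 0R0, 0R1, 0R2, 1R1, 1R2, 2R2
Branch closes: s and ¬s both at 2.
All branches of the tableau close; one closing branch shown above.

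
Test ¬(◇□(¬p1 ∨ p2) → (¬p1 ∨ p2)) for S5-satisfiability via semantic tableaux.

Unsatisfiable

1. ¬(◇□(¬p1 ∨ p2) → (¬p1 ∨ p2)), 0
2. ◇□(¬p1 ∨ p2), 0
3. ¬(¬p1 ∨ p2), 0
4. p1, 0
5. ¬p2, 0
6. □(¬p1 ∨ p2), 1
7. ¬p1 ∨ p2, 0
8. ¬p1 ∨ p2, 1
9. p2, 0
Accessibility: 0R0, 0R1, 1R0, 1R1
Branch closes: p2 and ¬p2 both at 0.
Every branch closes; the branch above is one of them.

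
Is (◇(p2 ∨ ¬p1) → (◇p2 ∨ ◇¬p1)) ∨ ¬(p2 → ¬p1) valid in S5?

Tableau for the negation ¬((◇(p2 ∨ ¬p1) → (◇p2 ∨ ◇¬p1)) ∨ ¬(p2 → ¬p1)):
1. ¬((◇(p2 ∨ ¬p1) → (◇p2 ∨ ◇¬p1)) ∨ ¬(p2 → ¬p1)), u
2. ¬(◇(p2 ∨ ¬p1) → (◇p2 ∨ ◇¬p1)), u
3. p2 → ¬p1, u
4. ◇(p2 ∨ ¬p1), u
5. ¬(◇p2 ∨ ◇¬p1), u
6. ¬◇p2, u
7. ¬◇¬p1, u
8. ¬p2, u
9. p1, u
10. p2 ∨ ¬p1, v
11. ¬p2, v
12. p1, v
13. ¬p1, v
Accessibility: uRu, uRv, vRu, vRv
Branch closes: p1 and ¬p1 both at v.
Every branch of the negation's tableau closes; the branch above is one of them.

Yes, valid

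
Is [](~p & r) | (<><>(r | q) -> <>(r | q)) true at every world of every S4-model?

Tableau for the negation ~([](~p & r) | (<><>(r | q) -> <>(r | q))):
1. ~([](~p & r) | (<><>(r | q) -> <>(r | q))), w0
2. ~[](~p & r), w0
3. ~(<><>(r | q) -> <>(r | q)), w0
4. <><>(r | q), w0
5. ~<>(r | q), w0
6. ~(r | q), w0
7. ~r, w0
8. ~q, w0
9. ~(~p & r), w1
10. ~(r | q), w1
11. ~r, w1
12. ~q, w1
13. <>(r | q), w2
14. ~(r | q), w2
15. ~r, w2
16. ~q, w2
17. r | q, w3
18. ~(r | q), w3
19. ~r, w3
20. ~q, w3
21. q, w3
Accessibility: w0Rw0, w0Rw1, w0Rw2, w0Rw3, w1Rw1, w2Rw2, w2Rw3, w3Rw3
Branch closes: q and ~q both at w3.
All branches of the negation close; one closing branch shown above.

Valid in S4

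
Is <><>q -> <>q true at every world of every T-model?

Tableau for the negation ~(<><>q -> <>q):
1. ~(<><>q -> <>q), 0
2. <><>q, 0
3. ~<>q, 0
4. ~q, 0
5. <>q, 1
6. ~q, 1
7. q, 2
Accessibility: 0R0, 0R1, 1R1, 1R2, 2R2
The negation has an open branch (countermodel exists).

No, not valid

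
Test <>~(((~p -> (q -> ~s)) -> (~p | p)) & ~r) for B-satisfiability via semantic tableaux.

Yes, satisfiable

1. <>~(((~p -> (q -> ~s)) -> (~p | p)) & ~r), u
2. ~(((~p -> (q -> ~s)) -> (~p | p)) & ~r), v
3. r, v
Accessibility: uRu, uRv, vRu, vRv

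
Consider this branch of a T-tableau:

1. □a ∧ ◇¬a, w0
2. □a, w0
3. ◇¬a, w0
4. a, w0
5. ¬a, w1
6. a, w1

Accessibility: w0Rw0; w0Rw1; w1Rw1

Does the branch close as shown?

Both a and ¬a appear at w1.

Closed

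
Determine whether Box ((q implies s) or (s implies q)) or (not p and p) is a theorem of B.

Valid in B

Tableau for the negation not (Box ((q implies s) or (s implies q)) or (not p and p)):
1. not (Box ((q implies s) or (s implies q)) or (not p and p)), 0
2. not Box ((q implies s) or (s implies q)), 0   [neg-or-rule on 1]
3. not (not p and p), 0   [neg-or-rule on 1]
4. not p, 0   [neg-and-rule on 3 (branches; this branch)]
5. not ((q implies s) or (s implies q)), 1   [neg-Box-rule on 2: fresh world 1, 0R1]
6. not (q implies s), 1   [neg-or-rule on 5]
7. not (s implies q), 1   [neg-or-rule on 5]
8. q, 1   [neg-implies-rule on 6]
9. not s, 1   [neg-implies-rule on 6]
10. s, 1   [neg-implies-rule on 7]
11. not q, 1   [neg-implies-rule on 7]
Accessibility: 0R0, 0R1, 1R0, 1R1
Branch closes: s and not s both at 1.
All branches of the negation close; one closing branch shown above.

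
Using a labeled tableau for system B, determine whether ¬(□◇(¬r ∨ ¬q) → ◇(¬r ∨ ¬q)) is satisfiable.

Unsatisfiable (every branch closes)

1. ¬(□◇(¬r ∨ ¬q) → ◇(¬r ∨ ¬q)), 0
2. □◇(¬r ∨ ¬q), 0   [¬→-rule on 1]
3. ¬◇(¬r ∨ ¬q), 0   [¬→-rule on 1]
4. ◇(¬r ∨ ¬q), 0   [□-rule on 2 via 0R0]
5. ¬(¬r ∨ ¬q), 0   [¬◇-rule on 3 via 0R0]
6. r, 0   [¬∨-rule on 5]
7. q, 0   [¬∨-rule on 5]
8. ¬r ∨ ¬q, 1   [◇-rule on 4: fresh world 1, 0R1]
9. ◇(¬r ∨ ¬q), 1   [□-rule on 2 via 0R1]
10. ¬(¬r ∨ ¬q), 1   [¬◇-rule on 3 via 0R1]
11. r, 1   [¬∨-rule on 10]
12. q, 1   [¬∨-rule on 10]
13. ¬q, 1   [∨-rule on 8 (branches; this branch)]
Accessibility: 0R0, 0R1, 1R0, 1R1
Branch closes: q and ¬q both at 1.
(One branch shown.) All branches close.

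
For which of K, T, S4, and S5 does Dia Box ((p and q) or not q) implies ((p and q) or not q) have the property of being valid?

S5

S5-tableau for the negation not (Dia Box ((p and q) or not q) implies ((p and q) or not q)):
1. not (Dia Box ((p and q) or not q) implies ((p and q) or not q)), 0
2. Dia Box ((p and q) or not q), 0
3. not ((p and q) or not q), 0
4. not (p and q), 0
5. q, 0
6. not p, 0
7. Box ((p and q) or not q), 1
8. (p and q) or not q, 0
9. (p and q) or not q, 1
10. p and q, 0
11. p, 0
Accessibility: 0R0, 0R1, 1R0, 1R1
Branch closes: p and not p both at 0.
Every branch closes (one shown): valid in S5.
S4-tableau for the negation not (Dia Box ((p and q) or not q) implies ((p and q) or not q)):
1. not (Dia Box ((p and q) or not q) implies ((p and q) or not q)), 0
2. Dia Box ((p and q) or not q), 0
3. not ((p and q) or not q), 0
4. not (p and q), 0
5. q, 0
6. not p, 0
7. Box ((p and q) or not q), 1
8. (p and q) or not q, 1
9. not q, 1
Accessibility: 0R0, 0R1, 1R1
Complete open branch: countermodel on an S4-frame, so not valid in S4, nor in K, T (the same frame is also a K-frame and a T-frame).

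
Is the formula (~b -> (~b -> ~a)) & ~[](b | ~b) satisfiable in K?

Unsatisfiable

1. (~b -> (~b -> ~a)) & ~[](b | ~b), w0
2. ~b -> (~b -> ~a), w0
3. ~[](b | ~b), w0
4. ~b -> ~a, w0
5. ~a, w0
6. ~(b | ~b), w1
7. ~b, w1
8. b, w1
Accessibility: w0Rw1
Branch closes: b and ~b both at w1.
(One branch shown.) All branches close.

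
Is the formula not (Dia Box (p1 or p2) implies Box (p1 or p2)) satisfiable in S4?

Satisfiable

1. not (Dia Box (p1 or p2) implies Box (p1 or p2)), u
2. Dia Box (p1 or p2), u
3. not Box (p1 or p2), u
4. Box (p1 or p2), v
5. p1 or p2, v
6. p2, v
7. not (p1 or p2), w
8. not p1, w
9. not p2, w
Accessibility: uRu, uRv, uRw, vRv, wRw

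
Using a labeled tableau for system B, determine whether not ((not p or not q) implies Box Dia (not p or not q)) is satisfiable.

1. not ((not p or not q) implies Box Dia (not p or not q)), u
2. not p or not q, u   [neg-implies-rule on 1]
3. not Box Dia (not p or not q), u   [neg-implies-rule on 1]
4. not q, u   [or-rule on 2 (branches; this branch)]
5. not Dia (not p or not q), v   [neg-Box-rule on 3: fresh world v, uRv]
6. not (not p or not q), u   [neg-Dia-rule on 5 via vRu]
7. p, u   [neg-or-rule on 6]
8. q, u   [neg-or-rule on 6]
Accessibility: uRu, uRv, vRu, vRv
Branch closes: q and not q both at u.
(One branch shown.) All branches close.

Unsatisfiable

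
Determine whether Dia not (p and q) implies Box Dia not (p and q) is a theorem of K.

Tableau for the negation not (Dia not (p and q) implies Box Dia not (p and q)):
1. not (Dia not (p and q) implies Box Dia not (p and q)), w0
2. Dia not (p and q), w0
3. not Box Dia not (p and q), w0
4. not (p and q), w1
5. not q, w1
6. not Dia not (p and q), w2
Accessibility: w0Rw1, w0Rw2
The negation has an open branch (countermodel exists).

Invalid (countermodel exists)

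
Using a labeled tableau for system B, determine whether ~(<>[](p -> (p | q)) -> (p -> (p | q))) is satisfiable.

1. ~(<>[](p -> (p | q)) -> (p -> (p | q))), 0
2. <>[](p -> (p | q)), 0
3. ~(p -> (p | q)), 0
4. p, 0
5. ~(p | q), 0
6. ~p, 0
7. ~q, 0
Accessibility: 0R0
Branch closes: p and ~p both at 0.
All branches of the tableau close; one closing branch shown above.

Unsatisfiable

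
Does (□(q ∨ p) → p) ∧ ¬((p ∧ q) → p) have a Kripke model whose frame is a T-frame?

No, unsatisfiable

1. (□(q ∨ p) → p) ∧ ¬((p ∧ q) → p), u
2. □(q ∨ p) → p, u
3. ¬((p ∧ q) → p), u
4. p ∧ q, u
5. ¬p, u
6. p, u
7. q, u
Accessibility: uRu
Branch closes: p and ¬p both at u.
Every branch closes; the branch above is one of them.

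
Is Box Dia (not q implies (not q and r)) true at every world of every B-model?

Tableau for the negation not Box Dia (not q implies (not q and r)):
1. not Box Dia (not q implies (not q and r)), u
2. not Dia (not q implies (not q and r)), v
3. not (not q implies (not q and r)), u
4. not q, u
5. not (not q and r), u
6. not (not q implies (not q and r)), v
7. not q, v
8. not (not q and r), v
9. not r, u
10. not r, v
Accessibility: uRu, uRv, vRu, vRv
The negation has an open branch (countermodel exists).

No, not valid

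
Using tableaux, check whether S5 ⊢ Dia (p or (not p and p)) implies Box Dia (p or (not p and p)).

Tableau for the negation not (Dia (p or (not p and p)) implies Box Dia (p or (not p and p))):
1. not (Dia (p or (not p and p)) implies Box Dia (p or (not p and p))), u
2. Dia (p or (not p and p)), u
3. not Box Dia (p or (not p and p)), u
4. p or (not p and p), v
5. p, v
6. not Dia (p or (not p and p)), w
7. not (p or (not p and p)), u
8. not p, u
9. not (not p and p), u
10. not (p or (not p and p)), v
11. not p, v
12. not (not p and p), v
Accessibility: uRu, uRv, uRw, vRu, vRv, vRw, wRu, wRv, wRw
Branch closes: p and not p both at v.
Every branch of the negation's tableau closes; the branch above is one of them.

Valid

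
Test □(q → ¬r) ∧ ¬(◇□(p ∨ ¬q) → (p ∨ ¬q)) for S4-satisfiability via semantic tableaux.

1. □(q → ¬r) ∧ ¬(◇□(p ∨ ¬q) → (p ∨ ¬q)), u
2. □(q → ¬r), u
3. ¬(◇□(p ∨ ¬q) → (p ∨ ¬q)), u
4. ◇□(p ∨ ¬q), u
5. ¬(p ∨ ¬q), u
6. ¬p, u
7. q, u
8. q → ¬r, u
9. ¬r, u
10. □(p ∨ ¬q), v
11. q → ¬r, v
12. p ∨ ¬q, v
13. ¬r, v
14. ¬q, v
Accessibility: uRu, uRv, vRv

Yes, satisfiable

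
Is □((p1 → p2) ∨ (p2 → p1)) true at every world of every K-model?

Yes, valid

Tableau for the negation ¬□((p1 → p2) ∨ (p2 → p1)):
1. ¬□((p1 → p2) ∨ (p2 → p1)), u
2. ¬((p1 → p2) ∨ (p2 → p1)), v   [¬□-rule on 1: fresh world v, uRv]
3. ¬(p1 → p2), v   [¬∨-rule on 2]
4. ¬(p2 → p1), v   [¬∨-rule on 2]
5. p1, v   [¬→-rule on 3]
6. ¬p2, v   [¬→-rule on 3]
7. p2, v   [¬→-rule on 4]
8. ¬p1, v   [¬→-rule on 4]
Accessibility: uRv
Branch closes: p2 and ¬p2 both at v.
All branches of the negation close; one closing branch shown above.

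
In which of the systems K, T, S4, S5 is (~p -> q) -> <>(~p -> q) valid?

T, S4, S5

K-tableau for the negation ~((~p -> q) -> <>(~p -> q)):
1. ~((~p -> q) -> <>(~p -> q)), u
2. ~p -> q, u
3. ~<>(~p -> q), u
4. q, u
Complete open branch: countermodel on a K-frame, so not valid in K.
T-tableau for the negation ~((~p -> q) -> <>(~p -> q)):
1. ~((~p -> q) -> <>(~p -> q)), u
2. ~p -> q, u
3. ~<>(~p -> q), u
4. ~(~p -> q), u
5. ~p, u
6. ~q, u
7. q, u
Accessibility: uRu
Branch closes: q and ~q both at u.
Every branch closes (one shown): valid in T, hence also in S4, S5 (every theorem of T is a theorem of S4 and S5).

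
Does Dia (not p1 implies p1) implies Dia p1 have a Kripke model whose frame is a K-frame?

Satisfiable

1. Dia (not p1 implies p1) implies Dia p1, 0
2. Dia p1, 0   [implies-rule on 1 (branches; this branch)]
3. p1, 1   [Dia-rule on 2: fresh world 1, 0R1]
Accessibility: 0R1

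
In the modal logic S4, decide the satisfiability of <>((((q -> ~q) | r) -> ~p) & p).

1. <>((((q -> ~q) | r) -> ~p) & p), 0
2. (((q -> ~q) | r) -> ~p) & p, 1
3. ((q -> ~q) | r) -> ~p, 1
4. p, 1
5. ~((q -> ~q) | r), 1
6. ~(q -> ~q), 1
7. ~r, 1
8. q, 1
Accessibility: 0R0, 0R1, 1R1

Yes, satisfiable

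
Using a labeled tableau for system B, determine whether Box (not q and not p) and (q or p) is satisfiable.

1. Box (not q and not p) and (q or p), w0
2. Box (not q and not p), w0
3. q or p, w0
4. not q and not p, w0
5. not q, w0
6. not p, w0
7. p, w0
Accessibility: w0Rw0
Branch closes: p and not p both at w0.
(One branch shown.) All branches close.

Unsatisfiable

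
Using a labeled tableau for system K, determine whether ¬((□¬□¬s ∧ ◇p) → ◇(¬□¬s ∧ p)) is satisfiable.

Unsatisfiable (every branch closes)

1. ¬((□¬□¬s ∧ ◇p) → ◇(¬□¬s ∧ p)), 0
2. □¬□¬s ∧ ◇p, 0   [¬→-rule on 1]
3. ¬◇(¬□¬s ∧ p), 0   [¬→-rule on 1]
4. □¬□¬s, 0   [∧-rule on 2]
5. ◇p, 0   [∧-rule on 2]
6. p, 1   [◇-rule on 5: fresh world 1, 0R1]
7. ¬(¬□¬s ∧ p), 1   [¬◇-rule on 3 via 0R1]
8. ¬□¬s, 1   [□-rule on 4 via 0R1]
9. □¬s, 1   [¬∧-rule on 7 (branches; this branch)]
10. s, 2   [¬□-rule on 8: fresh world 2, 1R2]
11. ¬s, 2   [□-rule on 9 via 1R2]
Accessibility: 0R1, 1R2
Branch closes: s and ¬s both at 2.
All branches of the tableau close; one closing branch shown above.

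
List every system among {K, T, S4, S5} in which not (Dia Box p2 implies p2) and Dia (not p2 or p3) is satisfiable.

K, T, S4

S4-tableau for the formula:
1. not (Dia Box p2 implies p2) and Dia (not p2 or p3), u
2. not (Dia Box p2 implies p2), u   [and-rule on 1]
3. Dia (not p2 or p3), u   [and-rule on 1]
4. Dia Box p2, u   [neg-implies-rule on 2]
5. not p2, u   [neg-implies-rule on 2]
6. not p2 or p3, v   [Dia-rule on 3: fresh world v, uRv]
7. p3, v   [or-rule on 6 (branches; this branch)]
8. Box p2, w   [Dia-rule on 4: fresh world w, uRw]
9. p2, w   [Box-rule on 8 via wRw]
Accessibility: uRu, uRv, uRw, vRv, wRw
Complete open branch: satisfiable in S4, hence also in K, T (this S4-model is also a K-model and a T-model).
S5-tableau for the formula:
1. not (Dia Box p2 implies p2) and Dia (not p2 or p3), u
2. not (Dia Box p2 implies p2), u   [and-rule on 1]
3. Dia (not p2 or p3), u   [and-rule on 1]
4. Dia Box p2, u   [neg-implies-rule on 2]
5. not p2, u   [neg-implies-rule on 2]
6. not p2 or p3, v   [Dia-rule on 3: fresh world v, uRv]
7. p3, v   [or-rule on 6 (branches; this branch)]
8. Box p2, w   [Dia-rule on 4: fresh world w, uRw]
9. p2, u   [Box-rule on 8 via wRu]
Accessibility: uRu, uRv, uRw, vRu, vRv, vRw, wRu, wRv, wRw
Branch closes: p2 and not p2 both at u.
Every branch closes (one shown): unsatisfiable in S5.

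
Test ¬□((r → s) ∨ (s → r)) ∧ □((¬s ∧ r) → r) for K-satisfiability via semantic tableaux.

Unsatisfiable (every branch closes)

1. ¬□((r → s) ∨ (s → r)) ∧ □((¬s ∧ r) → r), 0
2. ¬□((r → s) ∨ (s → r)), 0
3. □((¬s ∧ r) → r), 0
4. ¬((r → s) ∨ (s → r)), 1
5. ¬(r → s), 1
6. ¬(s → r), 1
7. r, 1
8. ¬s, 1
9. s, 1
10. ¬r, 1
Accessibility: 0R1
Branch closes: s and ¬s both at 1.
(One branch shown.) All branches close.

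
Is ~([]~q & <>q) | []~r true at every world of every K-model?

Tableau for the negation ~(~([]~q & <>q) | []~r):
1. ~(~([]~q & <>q) | []~r), u
2. []~q & <>q, u   [~|-rule on 1]
3. ~[]~r, u   [~|-rule on 1]
4. []~q, u   [&-rule on 2]
5. <>q, u   [&-rule on 2]
6. r, v   [~[]-rule on 3: fresh world v, uRv]
7. ~q, v   [[]-rule on 4 via uRv]
8. q, w   [<>-rule on 5: fresh world w, uRw]
9. ~q, w   [[]-rule on 4 via uRw]
Accessibility: uRv, uRw
Branch closes: q and ~q both at w.
Every branch of the negation's tableau closes; the branch above is one of them.

Valid in K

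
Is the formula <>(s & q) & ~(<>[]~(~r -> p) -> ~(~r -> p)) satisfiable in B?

1. <>(s & q) & ~(<>[]~(~r -> p) -> ~(~r -> p)), 0
2. <>(s & q), 0
3. ~(<>[]~(~r -> p) -> ~(~r -> p)), 0
4. <>[]~(~r -> p), 0
5. ~r -> p, 0
6. p, 0
7. s & q, 1
8. s, 1
9. q, 1
10. []~(~r -> p), 2
11. ~(~r -> p), 0
12. ~r, 0
13. ~p, 0
Accessibility: 0R0, 0R1, 0R2, 1R0, 1R1, 2R0, 2R2
Branch closes: p and ~p both at 0.
Every branch closes; the branch above is one of them.

Unsatisfiable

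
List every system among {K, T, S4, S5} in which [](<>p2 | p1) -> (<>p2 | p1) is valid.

T-tableau for the negation ~([](<>p2 | p1) -> (<>p2 | p1)):
1. ~([](<>p2 | p1) -> (<>p2 | p1)), u
2. [](<>p2 | p1), u
3. ~(<>p2 | p1), u
4. ~<>p2, u
5. ~p1, u
6. <>p2 | p1, u
7. ~p2, u
8. <>p2, u
9. p2, v
10. <>p2 | p1, v
11. ~p2, v
Accessibility: uRu, uRv, vRv
Branch closes: p2 and ~p2 both at v.
Every branch closes (one shown): valid in T, hence also in S4, S5 (every theorem of T is a theorem of S4 and S5).
K-tableau for the negation ~([](<>p2 | p1) -> (<>p2 | p1)):
1. ~([](<>p2 | p1) -> (<>p2 | p1)), u
2. [](<>p2 | p1), u
3. ~(<>p2 | p1), u
4. ~<>p2, u
5. ~p1, u
Complete open branch: countermodel on a K-frame, so not valid in K.

T, S4, S5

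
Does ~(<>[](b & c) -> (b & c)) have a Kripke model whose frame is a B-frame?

No, unsatisfiable

1. ~(<>[](b & c) -> (b & c)), u
2. <>[](b & c), u
3. ~(b & c), u
4. ~c, u
5. [](b & c), v
6. b & c, u
7. b, u
8. c, u
Accessibility: uRu, uRv, vRu, vRv
Branch closes: c and ~c both at u.
(One branch shown.) All branches close.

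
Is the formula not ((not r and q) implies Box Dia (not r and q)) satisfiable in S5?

1. not ((not r and q) implies Box Dia (not r and q)), u
2. not r and q, u
3. not Box Dia (not r and q), u
4. not r, u
5. q, u
6. not Dia (not r and q), v
7. not (not r and q), u
8. not (not r and q), v
9. not q, u
Accessibility: uRu, uRv, vRu, vRv
Branch closes: q and not q both at u.
All branches of the tableau close; one closing branch shown above.

Unsatisfiable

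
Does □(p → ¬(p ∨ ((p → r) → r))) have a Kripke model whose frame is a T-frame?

Yes, satisfiable

1. □(p → ¬(p ∨ ((p → r) → r))), 0
2. p → ¬(p ∨ ((p → r) → r)), 0   [□-rule on 1 via 0R0]
3. ¬(p ∨ ((p → r) → r)), 0   [→-rule on 2 (branches; this branch)]
4. ¬p, 0   [¬∨-rule on 3]
5. ¬((p → r) → r), 0   [¬∨-rule on 3]
6. p → r, 0   [¬→-rule on 5]
7. ¬r, 0   [¬→-rule on 5]
Accessibility: 0R0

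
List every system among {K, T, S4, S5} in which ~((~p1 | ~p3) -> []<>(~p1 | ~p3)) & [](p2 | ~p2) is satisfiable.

S4-tableau for the formula:
1. ~((~p1 | ~p3) -> []<>(~p1 | ~p3)) & [](p2 | ~p2), 0
2. ~((~p1 | ~p3) -> []<>(~p1 | ~p3)), 0
3. [](p2 | ~p2), 0
4. ~p1 | ~p3, 0
5. ~[]<>(~p1 | ~p3), 0
6. p2 | ~p2, 0
7. ~p3, 0
8. ~p2, 0
9. ~<>(~p1 | ~p3), 1
10. p2 | ~p2, 1
11. ~(~p1 | ~p3), 1
12. p1, 1
13. p3, 1
14. ~p2, 1
Accessibility: 0R0, 0R1, 1R1
Complete open branch: satisfiable in S4, hence also in K, T (this S4-model is also a K-model and a T-model).
S5-tableau for the formula:
1. ~((~p1 | ~p3) -> []<>(~p1 | ~p3)) & [](p2 | ~p2), 0
2. ~((~p1 | ~p3) -> []<>(~p1 | ~p3)), 0
3. [](p2 | ~p2), 0
4. ~p1 | ~p3, 0
5. ~[]<>(~p1 | ~p3), 0
6. p2 | ~p2, 0
7. ~p3, 0
8. ~p2, 0
9. ~<>(~p1 | ~p3), 1
10. p2 | ~p2, 1
11. ~(~p1 | ~p3), 0
12. p1, 0
13. p3, 0
Accessibility: 0R0, 0R1, 1R0, 1R1
Branch closes: p3 and ~p3 both at 0.
Every branch closes (one shown): unsatisfiable in S5.

K, T, S4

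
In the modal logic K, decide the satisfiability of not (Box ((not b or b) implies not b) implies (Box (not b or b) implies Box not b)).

Unsatisfiable (every branch closes)

1. not (Box ((not b or b) implies not b) implies (Box (not b or b) implies Box not b)), u
2. Box ((not b or b) implies not b), u   [neg-implies-rule on 1]
3. not (Box (not b or b) implies Box not b), u   [neg-implies-rule on 1]
4. Box (not b or b), u   [neg-implies-rule on 3]
5. not Box not b, u   [neg-implies-rule on 3]
6. b, v   [neg-Box-rule on 5: fresh world v, uRv]
7. (not b or b) implies not b, v   [Box-rule on 2 via uRv]
8. not b or b, v   [Box-rule on 4 via uRv]
9. not (not b or b), v   [implies-rule on 7 (branches; this branch)]
10. not b, v   [neg-or-rule on 9]
Accessibility: uRv
Branch closes: b and not b both at v.
All branches of the tableau close; one closing branch shown above.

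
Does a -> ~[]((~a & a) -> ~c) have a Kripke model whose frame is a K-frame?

Yes, satisfiable

1. a -> ~[]((~a & a) -> ~c), 0
2. ~a, 0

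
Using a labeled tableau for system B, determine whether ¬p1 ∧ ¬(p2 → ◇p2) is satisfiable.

1. ¬p1 ∧ ¬(p2 → ◇p2), w0
2. ¬p1, w0
3. ¬(p2 → ◇p2), w0
4. p2, w0
5. ¬◇p2, w0
6. ¬p2, w0
Accessibility: w0Rw0
Branch closes: p2 and ¬p2 both at w0.
Every branch closes; the branch above is one of them.

No, unsatisfiable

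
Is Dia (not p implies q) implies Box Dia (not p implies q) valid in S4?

Tableau for the negation not (Dia (not p implies q) implies Box Dia (not p implies q)):
1. not (Dia (not p implies q) implies Box Dia (not p implies q)), 0
2. Dia (not p implies q), 0
3. not Box Dia (not p implies q), 0
4. not p implies q, 1
5. q, 1
6. not Dia (not p implies q), 2
7. not (not p implies q), 2
8. not p, 2
9. not q, 2
Accessibility: 0R0, 0R1, 0R2, 1R1, 2R2
The negation has an open branch (countermodel exists).

No, not valid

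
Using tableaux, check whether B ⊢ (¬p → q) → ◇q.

No, not valid

Tableau for the negation ¬((¬p → q) → ◇q):
1. ¬((¬p → q) → ◇q), w0
2. ¬p → q, w0
3. ¬◇q, w0
4. ¬q, w0
5. p, w0
Accessibility: w0Rw0
The negation has an open branch (countermodel exists).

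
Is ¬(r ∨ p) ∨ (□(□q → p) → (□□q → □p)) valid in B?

Valid

Tableau for the negation ¬(¬(r ∨ p) ∨ (□(□q → p) → (□□q → □p))):
1. ¬(¬(r ∨ p) ∨ (□(□q → p) → (□□q → □p))), 0
2. r ∨ p, 0
3. ¬(□(□q → p) → (□□q → □p)), 0
4. □(□q → p), 0
5. ¬(□□q → □p), 0
6. □□q, 0
7. ¬□p, 0
8. □q → p, 0
9. □q, 0
10. q, 0
11. p, 0
12. ¬□q, 0
13. ¬p, 1
14. □q → p, 1
15. □q, 1
16. q, 1
17. ¬□q, 1
18. ¬q, 2
19. □q → p, 2
20. □q, 2
21. q, 2
Accessibility: 0R0, 0R1, 0R2, 1R0, 1R1, 2R0, 2R2
Branch closes: q and ¬q both at 2.
Every branch of the negation's tableau closes; the branch above is one of them.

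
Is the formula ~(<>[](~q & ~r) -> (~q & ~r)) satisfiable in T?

1. ~(<>[](~q & ~r) -> (~q & ~r)), 0
2. <>[](~q & ~r), 0
3. ~(~q & ~r), 0
4. r, 0
5. [](~q & ~r), 1
6. ~q & ~r, 1
7. ~q, 1
8. ~r, 1
Accessibility: 0R0, 0R1, 1R1

Satisfiable (open branch found)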